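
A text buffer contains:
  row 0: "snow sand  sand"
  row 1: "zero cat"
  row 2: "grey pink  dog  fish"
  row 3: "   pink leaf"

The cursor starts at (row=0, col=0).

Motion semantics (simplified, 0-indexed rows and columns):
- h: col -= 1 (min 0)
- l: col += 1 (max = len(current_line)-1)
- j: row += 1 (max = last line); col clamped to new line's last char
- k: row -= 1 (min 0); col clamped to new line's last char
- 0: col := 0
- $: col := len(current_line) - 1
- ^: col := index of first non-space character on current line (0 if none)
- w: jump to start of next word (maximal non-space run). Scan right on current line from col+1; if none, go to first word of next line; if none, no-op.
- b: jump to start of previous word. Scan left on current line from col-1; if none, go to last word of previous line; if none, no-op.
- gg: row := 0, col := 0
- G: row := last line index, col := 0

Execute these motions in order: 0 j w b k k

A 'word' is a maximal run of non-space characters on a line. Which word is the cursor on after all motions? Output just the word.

After 1 (0): row=0 col=0 char='s'
After 2 (j): row=1 col=0 char='z'
After 3 (w): row=1 col=5 char='c'
After 4 (b): row=1 col=0 char='z'
After 5 (k): row=0 col=0 char='s'
After 6 (k): row=0 col=0 char='s'

Answer: snow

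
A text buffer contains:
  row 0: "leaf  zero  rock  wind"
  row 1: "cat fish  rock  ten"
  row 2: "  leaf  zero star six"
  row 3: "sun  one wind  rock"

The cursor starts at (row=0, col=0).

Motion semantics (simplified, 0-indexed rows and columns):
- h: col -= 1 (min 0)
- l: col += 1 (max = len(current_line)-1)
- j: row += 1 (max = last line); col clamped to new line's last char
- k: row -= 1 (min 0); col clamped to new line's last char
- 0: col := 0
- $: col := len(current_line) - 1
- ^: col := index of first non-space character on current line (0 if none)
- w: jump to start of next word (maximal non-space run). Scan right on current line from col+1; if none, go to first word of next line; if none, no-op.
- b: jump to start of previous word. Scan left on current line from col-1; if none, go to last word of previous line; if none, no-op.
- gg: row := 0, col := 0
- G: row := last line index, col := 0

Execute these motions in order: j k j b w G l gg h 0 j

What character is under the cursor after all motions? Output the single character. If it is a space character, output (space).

Answer: c

Derivation:
After 1 (j): row=1 col=0 char='c'
After 2 (k): row=0 col=0 char='l'
After 3 (j): row=1 col=0 char='c'
After 4 (b): row=0 col=18 char='w'
After 5 (w): row=1 col=0 char='c'
After 6 (G): row=3 col=0 char='s'
After 7 (l): row=3 col=1 char='u'
After 8 (gg): row=0 col=0 char='l'
After 9 (h): row=0 col=0 char='l'
After 10 (0): row=0 col=0 char='l'
After 11 (j): row=1 col=0 char='c'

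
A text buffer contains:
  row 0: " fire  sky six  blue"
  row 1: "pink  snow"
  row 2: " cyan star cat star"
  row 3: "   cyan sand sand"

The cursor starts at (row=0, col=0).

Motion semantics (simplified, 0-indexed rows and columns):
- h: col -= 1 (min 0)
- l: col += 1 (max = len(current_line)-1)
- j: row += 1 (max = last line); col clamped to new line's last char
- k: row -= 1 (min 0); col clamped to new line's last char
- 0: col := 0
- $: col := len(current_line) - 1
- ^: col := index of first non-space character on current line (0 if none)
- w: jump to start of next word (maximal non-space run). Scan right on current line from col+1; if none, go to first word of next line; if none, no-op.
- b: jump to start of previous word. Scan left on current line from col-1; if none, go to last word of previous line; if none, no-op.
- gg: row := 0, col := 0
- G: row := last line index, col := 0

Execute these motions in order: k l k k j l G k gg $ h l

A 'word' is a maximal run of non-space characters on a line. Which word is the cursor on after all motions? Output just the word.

After 1 (k): row=0 col=0 char='_'
After 2 (l): row=0 col=1 char='f'
After 3 (k): row=0 col=1 char='f'
After 4 (k): row=0 col=1 char='f'
After 5 (j): row=1 col=1 char='i'
After 6 (l): row=1 col=2 char='n'
After 7 (G): row=3 col=0 char='_'
After 8 (k): row=2 col=0 char='_'
After 9 (gg): row=0 col=0 char='_'
After 10 ($): row=0 col=19 char='e'
After 11 (h): row=0 col=18 char='u'
After 12 (l): row=0 col=19 char='e'

Answer: blue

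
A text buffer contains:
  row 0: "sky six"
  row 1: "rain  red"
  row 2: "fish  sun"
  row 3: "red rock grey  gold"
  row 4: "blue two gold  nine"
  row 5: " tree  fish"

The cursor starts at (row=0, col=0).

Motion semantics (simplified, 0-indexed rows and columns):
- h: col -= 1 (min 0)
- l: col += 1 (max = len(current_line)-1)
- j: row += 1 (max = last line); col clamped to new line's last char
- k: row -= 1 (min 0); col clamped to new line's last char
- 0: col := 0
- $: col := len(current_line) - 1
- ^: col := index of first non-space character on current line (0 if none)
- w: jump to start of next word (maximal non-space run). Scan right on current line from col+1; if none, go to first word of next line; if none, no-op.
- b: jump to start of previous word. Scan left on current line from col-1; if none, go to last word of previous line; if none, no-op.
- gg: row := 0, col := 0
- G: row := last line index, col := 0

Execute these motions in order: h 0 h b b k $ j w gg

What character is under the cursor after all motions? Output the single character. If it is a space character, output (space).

Answer: s

Derivation:
After 1 (h): row=0 col=0 char='s'
After 2 (0): row=0 col=0 char='s'
After 3 (h): row=0 col=0 char='s'
After 4 (b): row=0 col=0 char='s'
After 5 (b): row=0 col=0 char='s'
After 6 (k): row=0 col=0 char='s'
After 7 ($): row=0 col=6 char='x'
After 8 (j): row=1 col=6 char='r'
After 9 (w): row=2 col=0 char='f'
After 10 (gg): row=0 col=0 char='s'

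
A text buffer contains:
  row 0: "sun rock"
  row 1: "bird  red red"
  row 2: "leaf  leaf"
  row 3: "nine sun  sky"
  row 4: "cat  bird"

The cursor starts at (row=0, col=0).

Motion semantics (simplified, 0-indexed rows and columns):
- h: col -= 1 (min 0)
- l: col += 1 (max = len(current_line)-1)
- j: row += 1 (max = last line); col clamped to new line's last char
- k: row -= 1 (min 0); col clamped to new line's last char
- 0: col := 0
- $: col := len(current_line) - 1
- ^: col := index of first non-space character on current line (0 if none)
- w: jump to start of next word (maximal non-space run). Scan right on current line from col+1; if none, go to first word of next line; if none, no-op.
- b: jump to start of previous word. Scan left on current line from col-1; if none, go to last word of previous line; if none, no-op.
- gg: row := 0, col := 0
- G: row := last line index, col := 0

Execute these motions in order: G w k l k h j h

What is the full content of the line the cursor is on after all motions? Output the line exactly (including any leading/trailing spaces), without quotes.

After 1 (G): row=4 col=0 char='c'
After 2 (w): row=4 col=5 char='b'
After 3 (k): row=3 col=5 char='s'
After 4 (l): row=3 col=6 char='u'
After 5 (k): row=2 col=6 char='l'
After 6 (h): row=2 col=5 char='_'
After 7 (j): row=3 col=5 char='s'
After 8 (h): row=3 col=4 char='_'

Answer: nine sun  sky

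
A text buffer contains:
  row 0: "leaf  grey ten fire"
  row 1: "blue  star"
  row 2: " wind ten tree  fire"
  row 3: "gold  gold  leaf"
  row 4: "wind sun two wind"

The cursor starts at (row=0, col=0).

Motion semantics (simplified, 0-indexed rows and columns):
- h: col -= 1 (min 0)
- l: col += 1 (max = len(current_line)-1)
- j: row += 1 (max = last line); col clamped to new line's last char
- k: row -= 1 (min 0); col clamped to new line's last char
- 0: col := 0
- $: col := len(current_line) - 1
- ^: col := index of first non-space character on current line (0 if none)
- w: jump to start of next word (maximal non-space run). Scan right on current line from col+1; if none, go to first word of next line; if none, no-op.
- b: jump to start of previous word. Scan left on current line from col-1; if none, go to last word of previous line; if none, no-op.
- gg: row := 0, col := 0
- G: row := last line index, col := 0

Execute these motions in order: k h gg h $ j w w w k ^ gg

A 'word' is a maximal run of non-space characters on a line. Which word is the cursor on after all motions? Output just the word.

Answer: leaf

Derivation:
After 1 (k): row=0 col=0 char='l'
After 2 (h): row=0 col=0 char='l'
After 3 (gg): row=0 col=0 char='l'
After 4 (h): row=0 col=0 char='l'
After 5 ($): row=0 col=18 char='e'
After 6 (j): row=1 col=9 char='r'
After 7 (w): row=2 col=1 char='w'
After 8 (w): row=2 col=6 char='t'
After 9 (w): row=2 col=10 char='t'
After 10 (k): row=1 col=9 char='r'
After 11 (^): row=1 col=0 char='b'
After 12 (gg): row=0 col=0 char='l'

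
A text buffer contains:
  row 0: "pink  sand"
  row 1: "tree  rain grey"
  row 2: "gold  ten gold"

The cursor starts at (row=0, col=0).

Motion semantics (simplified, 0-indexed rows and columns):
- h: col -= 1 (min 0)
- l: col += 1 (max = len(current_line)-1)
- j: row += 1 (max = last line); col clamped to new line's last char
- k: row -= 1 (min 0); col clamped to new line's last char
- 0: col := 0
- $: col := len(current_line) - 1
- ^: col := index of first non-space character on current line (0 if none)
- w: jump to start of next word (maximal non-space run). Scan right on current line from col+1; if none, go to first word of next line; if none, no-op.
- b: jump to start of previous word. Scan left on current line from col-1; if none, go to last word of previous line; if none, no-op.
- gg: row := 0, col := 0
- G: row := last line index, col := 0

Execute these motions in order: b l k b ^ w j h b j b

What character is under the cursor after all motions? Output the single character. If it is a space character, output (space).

Answer: g

Derivation:
After 1 (b): row=0 col=0 char='p'
After 2 (l): row=0 col=1 char='i'
After 3 (k): row=0 col=1 char='i'
After 4 (b): row=0 col=0 char='p'
After 5 (^): row=0 col=0 char='p'
After 6 (w): row=0 col=6 char='s'
After 7 (j): row=1 col=6 char='r'
After 8 (h): row=1 col=5 char='_'
After 9 (b): row=1 col=0 char='t'
After 10 (j): row=2 col=0 char='g'
After 11 (b): row=1 col=11 char='g'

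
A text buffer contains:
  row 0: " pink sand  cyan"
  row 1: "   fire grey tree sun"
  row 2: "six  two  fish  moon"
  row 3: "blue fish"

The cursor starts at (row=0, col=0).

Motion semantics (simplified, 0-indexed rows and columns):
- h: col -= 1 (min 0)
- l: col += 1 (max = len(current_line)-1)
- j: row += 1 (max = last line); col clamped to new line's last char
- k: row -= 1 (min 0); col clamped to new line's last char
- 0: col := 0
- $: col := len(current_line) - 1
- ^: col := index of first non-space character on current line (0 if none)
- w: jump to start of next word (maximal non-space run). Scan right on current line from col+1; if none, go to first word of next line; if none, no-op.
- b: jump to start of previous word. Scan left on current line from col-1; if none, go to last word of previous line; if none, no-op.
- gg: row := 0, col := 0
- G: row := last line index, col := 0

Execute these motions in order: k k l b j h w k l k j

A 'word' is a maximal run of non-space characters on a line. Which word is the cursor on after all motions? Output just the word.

Answer: fire

Derivation:
After 1 (k): row=0 col=0 char='_'
After 2 (k): row=0 col=0 char='_'
After 3 (l): row=0 col=1 char='p'
After 4 (b): row=0 col=1 char='p'
After 5 (j): row=1 col=1 char='_'
After 6 (h): row=1 col=0 char='_'
After 7 (w): row=1 col=3 char='f'
After 8 (k): row=0 col=3 char='n'
After 9 (l): row=0 col=4 char='k'
After 10 (k): row=0 col=4 char='k'
After 11 (j): row=1 col=4 char='i'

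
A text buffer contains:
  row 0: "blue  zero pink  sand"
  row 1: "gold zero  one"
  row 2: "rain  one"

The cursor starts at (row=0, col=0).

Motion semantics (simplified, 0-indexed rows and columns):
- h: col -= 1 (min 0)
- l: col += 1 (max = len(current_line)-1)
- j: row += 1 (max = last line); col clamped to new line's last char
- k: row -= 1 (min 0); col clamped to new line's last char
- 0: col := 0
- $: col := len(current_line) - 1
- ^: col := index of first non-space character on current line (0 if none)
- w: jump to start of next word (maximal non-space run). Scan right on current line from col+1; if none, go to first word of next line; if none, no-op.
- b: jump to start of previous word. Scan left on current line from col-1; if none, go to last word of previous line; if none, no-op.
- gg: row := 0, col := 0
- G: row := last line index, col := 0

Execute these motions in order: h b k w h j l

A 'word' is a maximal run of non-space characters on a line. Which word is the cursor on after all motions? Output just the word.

Answer: zero

Derivation:
After 1 (h): row=0 col=0 char='b'
After 2 (b): row=0 col=0 char='b'
After 3 (k): row=0 col=0 char='b'
After 4 (w): row=0 col=6 char='z'
After 5 (h): row=0 col=5 char='_'
After 6 (j): row=1 col=5 char='z'
After 7 (l): row=1 col=6 char='e'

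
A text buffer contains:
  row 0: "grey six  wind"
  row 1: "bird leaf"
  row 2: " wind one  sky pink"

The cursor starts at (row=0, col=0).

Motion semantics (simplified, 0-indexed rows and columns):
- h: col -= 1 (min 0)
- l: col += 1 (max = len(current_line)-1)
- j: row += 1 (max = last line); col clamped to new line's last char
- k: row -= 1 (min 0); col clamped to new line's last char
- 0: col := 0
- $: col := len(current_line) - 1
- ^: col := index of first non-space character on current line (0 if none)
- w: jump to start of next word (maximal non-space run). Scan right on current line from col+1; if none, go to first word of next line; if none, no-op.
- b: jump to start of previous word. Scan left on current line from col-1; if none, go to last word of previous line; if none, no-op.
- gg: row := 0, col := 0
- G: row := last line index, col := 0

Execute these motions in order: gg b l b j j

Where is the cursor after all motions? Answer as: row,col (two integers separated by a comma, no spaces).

Answer: 2,0

Derivation:
After 1 (gg): row=0 col=0 char='g'
After 2 (b): row=0 col=0 char='g'
After 3 (l): row=0 col=1 char='r'
After 4 (b): row=0 col=0 char='g'
After 5 (j): row=1 col=0 char='b'
After 6 (j): row=2 col=0 char='_'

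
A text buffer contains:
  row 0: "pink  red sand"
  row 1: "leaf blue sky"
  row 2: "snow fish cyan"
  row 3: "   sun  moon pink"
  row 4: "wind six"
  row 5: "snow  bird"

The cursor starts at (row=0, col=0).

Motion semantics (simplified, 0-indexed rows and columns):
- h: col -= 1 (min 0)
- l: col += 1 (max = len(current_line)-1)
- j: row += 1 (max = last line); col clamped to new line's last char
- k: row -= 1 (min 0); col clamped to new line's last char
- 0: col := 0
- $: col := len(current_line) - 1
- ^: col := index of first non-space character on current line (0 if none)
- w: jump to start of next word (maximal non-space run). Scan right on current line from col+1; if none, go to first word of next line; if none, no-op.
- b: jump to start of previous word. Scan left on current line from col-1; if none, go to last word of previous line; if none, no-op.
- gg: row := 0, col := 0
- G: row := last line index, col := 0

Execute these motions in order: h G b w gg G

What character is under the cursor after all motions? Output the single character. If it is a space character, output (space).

After 1 (h): row=0 col=0 char='p'
After 2 (G): row=5 col=0 char='s'
After 3 (b): row=4 col=5 char='s'
After 4 (w): row=5 col=0 char='s'
After 5 (gg): row=0 col=0 char='p'
After 6 (G): row=5 col=0 char='s'

Answer: s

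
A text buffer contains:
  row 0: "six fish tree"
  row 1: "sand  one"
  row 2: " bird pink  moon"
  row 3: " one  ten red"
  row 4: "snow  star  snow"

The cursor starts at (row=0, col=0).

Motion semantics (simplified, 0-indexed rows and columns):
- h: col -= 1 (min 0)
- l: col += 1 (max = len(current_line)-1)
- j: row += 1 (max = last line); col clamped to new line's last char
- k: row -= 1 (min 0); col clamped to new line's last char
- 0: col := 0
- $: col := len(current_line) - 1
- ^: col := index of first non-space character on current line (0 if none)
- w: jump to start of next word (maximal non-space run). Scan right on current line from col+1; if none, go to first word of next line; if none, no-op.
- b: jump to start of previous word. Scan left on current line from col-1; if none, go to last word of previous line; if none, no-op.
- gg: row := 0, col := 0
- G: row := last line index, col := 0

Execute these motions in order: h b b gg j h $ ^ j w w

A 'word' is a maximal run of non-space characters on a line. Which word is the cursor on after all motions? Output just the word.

Answer: pink

Derivation:
After 1 (h): row=0 col=0 char='s'
After 2 (b): row=0 col=0 char='s'
After 3 (b): row=0 col=0 char='s'
After 4 (gg): row=0 col=0 char='s'
After 5 (j): row=1 col=0 char='s'
After 6 (h): row=1 col=0 char='s'
After 7 ($): row=1 col=8 char='e'
After 8 (^): row=1 col=0 char='s'
After 9 (j): row=2 col=0 char='_'
After 10 (w): row=2 col=1 char='b'
After 11 (w): row=2 col=6 char='p'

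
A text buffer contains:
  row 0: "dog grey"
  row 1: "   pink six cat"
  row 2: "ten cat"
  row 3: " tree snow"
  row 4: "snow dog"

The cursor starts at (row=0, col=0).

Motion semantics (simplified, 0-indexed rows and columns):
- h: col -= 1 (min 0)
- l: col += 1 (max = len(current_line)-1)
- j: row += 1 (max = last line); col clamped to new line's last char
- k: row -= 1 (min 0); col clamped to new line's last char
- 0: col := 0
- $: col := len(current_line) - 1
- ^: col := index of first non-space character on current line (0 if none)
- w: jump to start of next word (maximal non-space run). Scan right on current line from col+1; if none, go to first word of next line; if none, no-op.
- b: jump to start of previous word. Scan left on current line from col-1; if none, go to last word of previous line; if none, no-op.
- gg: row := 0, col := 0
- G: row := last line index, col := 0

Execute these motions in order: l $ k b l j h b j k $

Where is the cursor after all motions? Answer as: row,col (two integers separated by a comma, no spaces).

Answer: 1,14

Derivation:
After 1 (l): row=0 col=1 char='o'
After 2 ($): row=0 col=7 char='y'
After 3 (k): row=0 col=7 char='y'
After 4 (b): row=0 col=4 char='g'
After 5 (l): row=0 col=5 char='r'
After 6 (j): row=1 col=5 char='n'
After 7 (h): row=1 col=4 char='i'
After 8 (b): row=1 col=3 char='p'
After 9 (j): row=2 col=3 char='_'
After 10 (k): row=1 col=3 char='p'
After 11 ($): row=1 col=14 char='t'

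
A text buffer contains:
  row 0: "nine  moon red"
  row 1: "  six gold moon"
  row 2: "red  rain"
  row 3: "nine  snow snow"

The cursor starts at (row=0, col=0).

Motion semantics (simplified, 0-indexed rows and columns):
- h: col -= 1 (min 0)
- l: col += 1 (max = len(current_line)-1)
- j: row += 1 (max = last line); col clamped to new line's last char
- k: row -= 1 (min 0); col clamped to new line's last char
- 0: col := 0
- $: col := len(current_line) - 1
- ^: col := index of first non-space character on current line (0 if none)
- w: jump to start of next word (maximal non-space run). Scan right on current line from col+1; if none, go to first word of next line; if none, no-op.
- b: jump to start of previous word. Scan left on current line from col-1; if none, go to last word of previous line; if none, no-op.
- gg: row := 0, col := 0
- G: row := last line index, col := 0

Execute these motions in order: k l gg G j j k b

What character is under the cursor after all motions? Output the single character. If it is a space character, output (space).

Answer: m

Derivation:
After 1 (k): row=0 col=0 char='n'
After 2 (l): row=0 col=1 char='i'
After 3 (gg): row=0 col=0 char='n'
After 4 (G): row=3 col=0 char='n'
After 5 (j): row=3 col=0 char='n'
After 6 (j): row=3 col=0 char='n'
After 7 (k): row=2 col=0 char='r'
After 8 (b): row=1 col=11 char='m'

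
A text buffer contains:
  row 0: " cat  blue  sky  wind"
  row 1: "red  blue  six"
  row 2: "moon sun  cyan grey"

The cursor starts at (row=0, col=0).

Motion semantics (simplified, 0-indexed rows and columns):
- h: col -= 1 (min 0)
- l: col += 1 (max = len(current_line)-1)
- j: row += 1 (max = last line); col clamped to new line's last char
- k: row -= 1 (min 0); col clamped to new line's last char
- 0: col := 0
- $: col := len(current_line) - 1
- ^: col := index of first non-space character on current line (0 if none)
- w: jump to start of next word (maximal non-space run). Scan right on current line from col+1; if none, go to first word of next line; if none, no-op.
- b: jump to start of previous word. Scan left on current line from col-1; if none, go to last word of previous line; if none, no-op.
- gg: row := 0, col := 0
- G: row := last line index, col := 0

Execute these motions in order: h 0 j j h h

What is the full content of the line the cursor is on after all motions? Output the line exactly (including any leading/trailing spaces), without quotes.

Answer: moon sun  cyan grey

Derivation:
After 1 (h): row=0 col=0 char='_'
After 2 (0): row=0 col=0 char='_'
After 3 (j): row=1 col=0 char='r'
After 4 (j): row=2 col=0 char='m'
After 5 (h): row=2 col=0 char='m'
After 6 (h): row=2 col=0 char='m'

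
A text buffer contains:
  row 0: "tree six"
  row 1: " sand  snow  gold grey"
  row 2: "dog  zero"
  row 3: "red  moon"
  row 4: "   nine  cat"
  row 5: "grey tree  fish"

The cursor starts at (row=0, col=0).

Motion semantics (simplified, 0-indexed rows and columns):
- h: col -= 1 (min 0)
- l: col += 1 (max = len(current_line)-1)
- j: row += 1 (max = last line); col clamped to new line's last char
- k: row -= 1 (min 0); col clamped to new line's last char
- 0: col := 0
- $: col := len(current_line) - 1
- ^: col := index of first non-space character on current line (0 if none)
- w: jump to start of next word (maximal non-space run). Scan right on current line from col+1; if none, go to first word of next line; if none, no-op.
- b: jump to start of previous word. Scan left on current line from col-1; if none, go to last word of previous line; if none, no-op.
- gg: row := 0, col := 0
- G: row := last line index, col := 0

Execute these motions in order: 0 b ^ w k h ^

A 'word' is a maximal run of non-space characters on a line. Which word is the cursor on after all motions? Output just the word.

Answer: tree

Derivation:
After 1 (0): row=0 col=0 char='t'
After 2 (b): row=0 col=0 char='t'
After 3 (^): row=0 col=0 char='t'
After 4 (w): row=0 col=5 char='s'
After 5 (k): row=0 col=5 char='s'
After 6 (h): row=0 col=4 char='_'
After 7 (^): row=0 col=0 char='t'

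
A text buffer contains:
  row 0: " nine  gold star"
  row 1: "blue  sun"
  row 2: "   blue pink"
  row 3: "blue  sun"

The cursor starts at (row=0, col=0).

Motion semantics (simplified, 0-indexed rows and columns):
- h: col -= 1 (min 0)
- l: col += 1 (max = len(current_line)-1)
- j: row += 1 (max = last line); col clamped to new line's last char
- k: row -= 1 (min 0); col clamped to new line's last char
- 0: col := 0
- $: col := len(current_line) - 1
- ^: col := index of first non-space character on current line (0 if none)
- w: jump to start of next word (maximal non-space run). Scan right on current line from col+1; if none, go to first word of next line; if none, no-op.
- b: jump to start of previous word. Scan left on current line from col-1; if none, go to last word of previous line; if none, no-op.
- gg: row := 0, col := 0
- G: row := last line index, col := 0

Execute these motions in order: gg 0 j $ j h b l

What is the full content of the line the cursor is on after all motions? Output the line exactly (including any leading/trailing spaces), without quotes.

Answer:    blue pink

Derivation:
After 1 (gg): row=0 col=0 char='_'
After 2 (0): row=0 col=0 char='_'
After 3 (j): row=1 col=0 char='b'
After 4 ($): row=1 col=8 char='n'
After 5 (j): row=2 col=8 char='p'
After 6 (h): row=2 col=7 char='_'
After 7 (b): row=2 col=3 char='b'
After 8 (l): row=2 col=4 char='l'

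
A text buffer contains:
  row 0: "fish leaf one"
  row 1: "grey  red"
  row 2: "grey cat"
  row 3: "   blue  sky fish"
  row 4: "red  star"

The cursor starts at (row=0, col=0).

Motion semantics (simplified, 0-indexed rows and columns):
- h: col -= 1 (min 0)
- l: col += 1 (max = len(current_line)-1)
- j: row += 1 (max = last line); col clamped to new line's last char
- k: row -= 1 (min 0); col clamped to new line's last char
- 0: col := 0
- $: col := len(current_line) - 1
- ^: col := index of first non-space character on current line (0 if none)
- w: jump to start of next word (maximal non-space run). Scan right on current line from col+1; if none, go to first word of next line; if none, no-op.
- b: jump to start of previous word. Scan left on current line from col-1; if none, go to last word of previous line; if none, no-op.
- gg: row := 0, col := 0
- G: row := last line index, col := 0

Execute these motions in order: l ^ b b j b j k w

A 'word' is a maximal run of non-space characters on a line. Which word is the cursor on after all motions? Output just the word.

After 1 (l): row=0 col=1 char='i'
After 2 (^): row=0 col=0 char='f'
After 3 (b): row=0 col=0 char='f'
After 4 (b): row=0 col=0 char='f'
After 5 (j): row=1 col=0 char='g'
After 6 (b): row=0 col=10 char='o'
After 7 (j): row=1 col=8 char='d'
After 8 (k): row=0 col=8 char='f'
After 9 (w): row=0 col=10 char='o'

Answer: one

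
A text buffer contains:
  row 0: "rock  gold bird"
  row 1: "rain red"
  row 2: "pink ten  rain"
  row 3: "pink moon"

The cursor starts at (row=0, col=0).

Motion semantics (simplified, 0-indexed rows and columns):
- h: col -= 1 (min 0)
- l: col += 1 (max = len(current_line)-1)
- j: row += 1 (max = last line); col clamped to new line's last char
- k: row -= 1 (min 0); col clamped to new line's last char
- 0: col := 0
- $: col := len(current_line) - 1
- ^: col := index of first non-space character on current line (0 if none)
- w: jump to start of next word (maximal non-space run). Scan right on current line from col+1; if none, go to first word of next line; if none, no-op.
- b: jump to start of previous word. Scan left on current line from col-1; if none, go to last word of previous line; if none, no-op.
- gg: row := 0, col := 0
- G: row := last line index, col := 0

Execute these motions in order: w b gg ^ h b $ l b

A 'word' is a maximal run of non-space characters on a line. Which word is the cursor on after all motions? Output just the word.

Answer: bird

Derivation:
After 1 (w): row=0 col=6 char='g'
After 2 (b): row=0 col=0 char='r'
After 3 (gg): row=0 col=0 char='r'
After 4 (^): row=0 col=0 char='r'
After 5 (h): row=0 col=0 char='r'
After 6 (b): row=0 col=0 char='r'
After 7 ($): row=0 col=14 char='d'
After 8 (l): row=0 col=14 char='d'
After 9 (b): row=0 col=11 char='b'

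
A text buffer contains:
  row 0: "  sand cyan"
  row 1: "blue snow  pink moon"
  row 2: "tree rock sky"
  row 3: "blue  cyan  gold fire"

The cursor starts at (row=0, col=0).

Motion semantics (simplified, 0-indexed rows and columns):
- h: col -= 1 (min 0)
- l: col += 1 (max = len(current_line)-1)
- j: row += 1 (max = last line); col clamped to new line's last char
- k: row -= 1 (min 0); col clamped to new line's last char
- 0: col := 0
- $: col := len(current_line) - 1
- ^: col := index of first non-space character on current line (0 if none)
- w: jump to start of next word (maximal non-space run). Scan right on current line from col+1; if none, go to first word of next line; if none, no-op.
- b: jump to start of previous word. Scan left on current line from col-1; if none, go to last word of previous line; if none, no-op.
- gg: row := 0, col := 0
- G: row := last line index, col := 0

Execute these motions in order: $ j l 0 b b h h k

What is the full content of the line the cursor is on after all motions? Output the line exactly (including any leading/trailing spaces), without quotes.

Answer:   sand cyan

Derivation:
After 1 ($): row=0 col=10 char='n'
After 2 (j): row=1 col=10 char='_'
After 3 (l): row=1 col=11 char='p'
After 4 (0): row=1 col=0 char='b'
After 5 (b): row=0 col=7 char='c'
After 6 (b): row=0 col=2 char='s'
After 7 (h): row=0 col=1 char='_'
After 8 (h): row=0 col=0 char='_'
After 9 (k): row=0 col=0 char='_'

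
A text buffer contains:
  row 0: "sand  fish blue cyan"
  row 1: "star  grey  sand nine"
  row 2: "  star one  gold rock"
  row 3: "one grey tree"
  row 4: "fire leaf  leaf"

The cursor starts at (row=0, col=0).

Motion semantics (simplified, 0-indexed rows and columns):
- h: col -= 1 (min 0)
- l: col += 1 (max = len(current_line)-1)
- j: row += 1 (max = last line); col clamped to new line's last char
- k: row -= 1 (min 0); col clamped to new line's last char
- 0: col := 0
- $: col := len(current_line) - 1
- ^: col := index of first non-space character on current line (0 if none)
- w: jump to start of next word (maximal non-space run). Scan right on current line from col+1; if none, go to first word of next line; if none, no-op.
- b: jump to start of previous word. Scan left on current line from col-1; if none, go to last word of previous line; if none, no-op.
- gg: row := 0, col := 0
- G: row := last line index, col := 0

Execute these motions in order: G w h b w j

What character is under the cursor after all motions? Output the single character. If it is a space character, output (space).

Answer: l

Derivation:
After 1 (G): row=4 col=0 char='f'
After 2 (w): row=4 col=5 char='l'
After 3 (h): row=4 col=4 char='_'
After 4 (b): row=4 col=0 char='f'
After 5 (w): row=4 col=5 char='l'
After 6 (j): row=4 col=5 char='l'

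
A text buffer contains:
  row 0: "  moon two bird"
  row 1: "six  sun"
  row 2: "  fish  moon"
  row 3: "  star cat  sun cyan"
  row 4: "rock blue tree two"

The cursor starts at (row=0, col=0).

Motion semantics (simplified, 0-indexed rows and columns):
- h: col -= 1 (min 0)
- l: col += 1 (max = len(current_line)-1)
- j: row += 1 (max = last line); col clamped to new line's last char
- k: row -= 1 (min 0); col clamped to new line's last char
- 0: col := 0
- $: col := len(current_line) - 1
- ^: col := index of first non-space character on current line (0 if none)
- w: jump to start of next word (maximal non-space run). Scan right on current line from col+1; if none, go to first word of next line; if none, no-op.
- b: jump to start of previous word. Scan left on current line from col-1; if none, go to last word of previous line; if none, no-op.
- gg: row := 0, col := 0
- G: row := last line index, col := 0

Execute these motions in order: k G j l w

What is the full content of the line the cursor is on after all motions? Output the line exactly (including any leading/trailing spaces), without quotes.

After 1 (k): row=0 col=0 char='_'
After 2 (G): row=4 col=0 char='r'
After 3 (j): row=4 col=0 char='r'
After 4 (l): row=4 col=1 char='o'
After 5 (w): row=4 col=5 char='b'

Answer: rock blue tree two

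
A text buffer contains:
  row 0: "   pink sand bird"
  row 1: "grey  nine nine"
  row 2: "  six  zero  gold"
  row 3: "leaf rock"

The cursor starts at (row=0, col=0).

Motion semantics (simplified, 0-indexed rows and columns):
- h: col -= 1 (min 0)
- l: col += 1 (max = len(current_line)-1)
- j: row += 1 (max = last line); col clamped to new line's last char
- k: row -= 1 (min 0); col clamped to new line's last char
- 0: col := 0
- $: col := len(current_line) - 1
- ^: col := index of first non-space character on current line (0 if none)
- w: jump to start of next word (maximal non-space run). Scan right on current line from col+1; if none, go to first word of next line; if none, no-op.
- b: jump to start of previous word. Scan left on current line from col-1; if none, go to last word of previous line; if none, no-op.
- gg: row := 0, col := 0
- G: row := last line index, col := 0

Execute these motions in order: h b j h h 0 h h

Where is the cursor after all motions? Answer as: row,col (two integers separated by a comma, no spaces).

After 1 (h): row=0 col=0 char='_'
After 2 (b): row=0 col=0 char='_'
After 3 (j): row=1 col=0 char='g'
After 4 (h): row=1 col=0 char='g'
After 5 (h): row=1 col=0 char='g'
After 6 (0): row=1 col=0 char='g'
After 7 (h): row=1 col=0 char='g'
After 8 (h): row=1 col=0 char='g'

Answer: 1,0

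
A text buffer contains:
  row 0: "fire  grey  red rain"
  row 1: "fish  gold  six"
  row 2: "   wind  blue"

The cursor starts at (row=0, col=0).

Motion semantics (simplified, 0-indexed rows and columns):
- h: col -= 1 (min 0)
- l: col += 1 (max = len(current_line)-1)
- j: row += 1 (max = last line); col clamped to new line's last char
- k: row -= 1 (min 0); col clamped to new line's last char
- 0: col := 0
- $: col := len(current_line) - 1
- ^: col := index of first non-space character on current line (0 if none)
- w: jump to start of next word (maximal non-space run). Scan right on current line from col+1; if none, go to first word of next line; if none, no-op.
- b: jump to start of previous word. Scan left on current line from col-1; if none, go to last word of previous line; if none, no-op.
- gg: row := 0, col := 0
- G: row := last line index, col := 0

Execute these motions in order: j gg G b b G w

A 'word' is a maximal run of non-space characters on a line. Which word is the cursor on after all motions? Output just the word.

Answer: wind

Derivation:
After 1 (j): row=1 col=0 char='f'
After 2 (gg): row=0 col=0 char='f'
After 3 (G): row=2 col=0 char='_'
After 4 (b): row=1 col=12 char='s'
After 5 (b): row=1 col=6 char='g'
After 6 (G): row=2 col=0 char='_'
After 7 (w): row=2 col=3 char='w'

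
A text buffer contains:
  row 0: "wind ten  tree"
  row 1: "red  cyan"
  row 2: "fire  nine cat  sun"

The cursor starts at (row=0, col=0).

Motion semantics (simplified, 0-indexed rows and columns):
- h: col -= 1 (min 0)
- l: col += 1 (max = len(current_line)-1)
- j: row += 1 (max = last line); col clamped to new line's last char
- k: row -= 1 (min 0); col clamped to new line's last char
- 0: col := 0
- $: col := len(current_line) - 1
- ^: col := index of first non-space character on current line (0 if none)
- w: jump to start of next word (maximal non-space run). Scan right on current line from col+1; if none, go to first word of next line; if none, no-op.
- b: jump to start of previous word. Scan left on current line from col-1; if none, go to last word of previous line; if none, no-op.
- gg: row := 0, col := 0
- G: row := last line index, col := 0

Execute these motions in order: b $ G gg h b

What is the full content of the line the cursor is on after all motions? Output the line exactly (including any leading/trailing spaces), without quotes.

After 1 (b): row=0 col=0 char='w'
After 2 ($): row=0 col=13 char='e'
After 3 (G): row=2 col=0 char='f'
After 4 (gg): row=0 col=0 char='w'
After 5 (h): row=0 col=0 char='w'
After 6 (b): row=0 col=0 char='w'

Answer: wind ten  tree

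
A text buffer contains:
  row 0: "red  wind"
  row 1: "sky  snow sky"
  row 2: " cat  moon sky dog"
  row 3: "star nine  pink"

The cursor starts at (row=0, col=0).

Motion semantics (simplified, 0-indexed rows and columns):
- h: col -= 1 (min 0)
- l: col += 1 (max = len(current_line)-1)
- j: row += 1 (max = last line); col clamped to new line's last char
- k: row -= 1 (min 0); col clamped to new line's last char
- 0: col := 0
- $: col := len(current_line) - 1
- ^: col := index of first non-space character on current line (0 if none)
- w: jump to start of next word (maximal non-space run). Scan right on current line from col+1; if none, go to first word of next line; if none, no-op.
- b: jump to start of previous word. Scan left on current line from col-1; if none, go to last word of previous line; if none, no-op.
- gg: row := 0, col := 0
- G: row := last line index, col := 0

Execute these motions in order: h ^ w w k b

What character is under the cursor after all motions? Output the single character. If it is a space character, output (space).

After 1 (h): row=0 col=0 char='r'
After 2 (^): row=0 col=0 char='r'
After 3 (w): row=0 col=5 char='w'
After 4 (w): row=1 col=0 char='s'
After 5 (k): row=0 col=0 char='r'
After 6 (b): row=0 col=0 char='r'

Answer: r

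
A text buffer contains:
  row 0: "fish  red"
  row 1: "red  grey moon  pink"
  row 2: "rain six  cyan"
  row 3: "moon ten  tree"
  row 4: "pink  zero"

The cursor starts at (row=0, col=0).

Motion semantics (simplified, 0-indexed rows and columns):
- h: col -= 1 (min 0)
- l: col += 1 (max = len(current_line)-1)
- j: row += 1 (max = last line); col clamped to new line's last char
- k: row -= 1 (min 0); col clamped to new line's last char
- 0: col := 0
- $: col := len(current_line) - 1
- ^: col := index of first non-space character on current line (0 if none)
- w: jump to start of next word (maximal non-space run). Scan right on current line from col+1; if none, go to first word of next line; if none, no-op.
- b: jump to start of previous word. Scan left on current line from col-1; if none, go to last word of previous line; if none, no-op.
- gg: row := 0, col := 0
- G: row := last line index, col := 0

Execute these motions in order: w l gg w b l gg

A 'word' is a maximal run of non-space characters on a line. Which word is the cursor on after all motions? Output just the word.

Answer: fish

Derivation:
After 1 (w): row=0 col=6 char='r'
After 2 (l): row=0 col=7 char='e'
After 3 (gg): row=0 col=0 char='f'
After 4 (w): row=0 col=6 char='r'
After 5 (b): row=0 col=0 char='f'
After 6 (l): row=0 col=1 char='i'
After 7 (gg): row=0 col=0 char='f'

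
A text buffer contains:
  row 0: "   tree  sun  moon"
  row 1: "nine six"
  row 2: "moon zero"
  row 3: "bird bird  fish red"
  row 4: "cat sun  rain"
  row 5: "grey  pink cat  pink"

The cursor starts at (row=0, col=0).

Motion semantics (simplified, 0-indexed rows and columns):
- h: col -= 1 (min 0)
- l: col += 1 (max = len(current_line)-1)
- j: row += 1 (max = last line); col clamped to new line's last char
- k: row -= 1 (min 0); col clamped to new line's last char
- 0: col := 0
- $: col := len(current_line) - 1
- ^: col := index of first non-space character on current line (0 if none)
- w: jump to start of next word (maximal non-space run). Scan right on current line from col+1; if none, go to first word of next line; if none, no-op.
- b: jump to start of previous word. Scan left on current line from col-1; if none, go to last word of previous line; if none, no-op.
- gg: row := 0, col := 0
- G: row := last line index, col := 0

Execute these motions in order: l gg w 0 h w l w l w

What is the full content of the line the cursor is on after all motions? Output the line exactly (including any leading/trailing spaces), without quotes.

Answer:    tree  sun  moon

Derivation:
After 1 (l): row=0 col=1 char='_'
After 2 (gg): row=0 col=0 char='_'
After 3 (w): row=0 col=3 char='t'
After 4 (0): row=0 col=0 char='_'
After 5 (h): row=0 col=0 char='_'
After 6 (w): row=0 col=3 char='t'
After 7 (l): row=0 col=4 char='r'
After 8 (w): row=0 col=9 char='s'
After 9 (l): row=0 col=10 char='u'
After 10 (w): row=0 col=14 char='m'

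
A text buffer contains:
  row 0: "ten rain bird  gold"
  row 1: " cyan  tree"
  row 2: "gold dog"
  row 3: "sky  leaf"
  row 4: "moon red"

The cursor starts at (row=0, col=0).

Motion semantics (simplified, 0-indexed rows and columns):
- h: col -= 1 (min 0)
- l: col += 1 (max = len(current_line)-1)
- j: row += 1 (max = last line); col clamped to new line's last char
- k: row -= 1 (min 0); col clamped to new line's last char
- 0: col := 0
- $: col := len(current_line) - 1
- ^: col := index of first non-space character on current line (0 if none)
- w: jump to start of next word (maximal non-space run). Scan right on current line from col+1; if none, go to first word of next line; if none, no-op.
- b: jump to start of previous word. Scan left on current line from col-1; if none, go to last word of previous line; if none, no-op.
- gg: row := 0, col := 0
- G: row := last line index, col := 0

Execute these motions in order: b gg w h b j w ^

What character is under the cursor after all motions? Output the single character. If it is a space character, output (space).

After 1 (b): row=0 col=0 char='t'
After 2 (gg): row=0 col=0 char='t'
After 3 (w): row=0 col=4 char='r'
After 4 (h): row=0 col=3 char='_'
After 5 (b): row=0 col=0 char='t'
After 6 (j): row=1 col=0 char='_'
After 7 (w): row=1 col=1 char='c'
After 8 (^): row=1 col=1 char='c'

Answer: c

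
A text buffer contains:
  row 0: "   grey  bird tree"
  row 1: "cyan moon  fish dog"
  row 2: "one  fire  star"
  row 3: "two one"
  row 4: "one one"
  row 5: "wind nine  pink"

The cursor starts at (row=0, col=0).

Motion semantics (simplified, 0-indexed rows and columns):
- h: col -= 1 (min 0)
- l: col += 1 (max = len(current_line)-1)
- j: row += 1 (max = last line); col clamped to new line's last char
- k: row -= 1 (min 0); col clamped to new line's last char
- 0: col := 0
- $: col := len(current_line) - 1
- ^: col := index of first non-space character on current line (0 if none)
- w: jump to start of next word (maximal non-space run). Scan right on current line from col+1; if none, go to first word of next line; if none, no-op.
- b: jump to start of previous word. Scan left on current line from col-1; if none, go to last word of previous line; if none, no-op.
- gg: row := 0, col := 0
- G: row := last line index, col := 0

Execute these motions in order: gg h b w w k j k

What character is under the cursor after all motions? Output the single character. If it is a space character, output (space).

After 1 (gg): row=0 col=0 char='_'
After 2 (h): row=0 col=0 char='_'
After 3 (b): row=0 col=0 char='_'
After 4 (w): row=0 col=3 char='g'
After 5 (w): row=0 col=9 char='b'
After 6 (k): row=0 col=9 char='b'
After 7 (j): row=1 col=9 char='_'
After 8 (k): row=0 col=9 char='b'

Answer: b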